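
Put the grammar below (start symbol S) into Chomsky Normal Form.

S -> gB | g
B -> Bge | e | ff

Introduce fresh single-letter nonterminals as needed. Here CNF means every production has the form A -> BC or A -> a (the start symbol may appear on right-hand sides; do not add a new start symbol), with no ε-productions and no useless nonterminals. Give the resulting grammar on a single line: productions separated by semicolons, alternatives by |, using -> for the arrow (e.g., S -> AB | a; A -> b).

No ε-productions.
No unit productions to eliminate.
TERM: introduce C -> e, D -> f, A -> g and substitute in every rule of length ≥2.
BIN: B -> BAC becomes B -> BE, E -> AC.

S -> g | AB; A -> g; B -> e | BE | DD; C -> e; D -> f; E -> AC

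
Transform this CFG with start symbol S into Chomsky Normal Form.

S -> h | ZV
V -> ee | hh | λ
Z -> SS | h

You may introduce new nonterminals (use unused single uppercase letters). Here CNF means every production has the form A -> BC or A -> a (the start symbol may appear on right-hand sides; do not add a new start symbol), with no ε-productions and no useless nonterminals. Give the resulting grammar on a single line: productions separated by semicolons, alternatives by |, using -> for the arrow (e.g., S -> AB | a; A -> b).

S -> h | SS | ZV; A -> e; B -> h; V -> AA | BB; Z -> h | SS

Nullable: {V}; after ε-elimination: S -> Z | h | ZV; V -> ee | hh; Z -> h | SS.
After unit-elimination: S -> h | SS | ZV; V -> ee | hh; Z -> h | SS.
TERM: introduce A -> e, B -> h and substitute in every rule of length ≥2.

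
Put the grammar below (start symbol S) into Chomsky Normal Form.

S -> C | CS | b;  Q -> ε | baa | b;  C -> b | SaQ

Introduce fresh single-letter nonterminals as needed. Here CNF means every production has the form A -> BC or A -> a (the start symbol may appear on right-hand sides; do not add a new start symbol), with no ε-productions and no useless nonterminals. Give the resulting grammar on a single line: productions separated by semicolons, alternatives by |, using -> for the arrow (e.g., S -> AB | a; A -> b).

S -> b | CS | SA | SF; A -> a; B -> b; C -> b | SA | SD; D -> AQ; E -> AA; F -> AQ; Q -> b | BE

Nullable: {Q}; after ε-elimination: S -> C | b | CS; C -> b | Sa | SaQ; Q -> b | baa.
After unit-elimination: S -> b | CS | Sa | SaQ; C -> b | Sa | SaQ; Q -> b | baa.
TERM: introduce A -> a, B -> b and substitute in every rule of length ≥2.
BIN: C -> SAQ becomes C -> SD, D -> AQ; Q -> BAA becomes Q -> BE, E -> AA; S -> SAQ becomes S -> SF, F -> AQ.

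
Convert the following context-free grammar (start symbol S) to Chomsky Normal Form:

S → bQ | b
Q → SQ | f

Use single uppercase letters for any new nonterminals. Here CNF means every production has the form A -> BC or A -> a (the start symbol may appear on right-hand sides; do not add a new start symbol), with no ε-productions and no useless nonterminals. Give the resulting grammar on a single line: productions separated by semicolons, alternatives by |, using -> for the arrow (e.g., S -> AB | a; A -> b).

No ε-productions.
No unit productions to eliminate.
TERM: introduce A -> b and substitute in every rule of length ≥2.

S -> b | AQ; A -> b; Q -> f | SQ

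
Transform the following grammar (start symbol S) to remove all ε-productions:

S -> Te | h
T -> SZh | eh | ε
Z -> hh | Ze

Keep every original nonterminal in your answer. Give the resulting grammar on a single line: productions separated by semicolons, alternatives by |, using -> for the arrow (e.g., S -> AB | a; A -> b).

Nullable set: {T}.
S -> Te: T nullable, giving Te | e.
Drop T -> ε.
Unchanged (no nullable symbols): S -> h; T -> SZh; T -> eh; Z -> Ze; Z -> hh.

S -> e | h | Te; T -> eh | SZh; Z -> Ze | hh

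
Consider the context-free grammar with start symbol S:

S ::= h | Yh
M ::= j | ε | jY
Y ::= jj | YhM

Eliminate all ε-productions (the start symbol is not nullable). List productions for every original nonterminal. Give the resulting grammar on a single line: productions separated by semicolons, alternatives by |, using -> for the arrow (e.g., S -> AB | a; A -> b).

S -> h | Yh; M -> j | jY; Y -> Yh | jj | YhM

Nullable set: {M}.
Drop M -> ε.
Y -> YhM: M nullable, giving Yh | YhM.
Unchanged (no nullable symbols): S -> Yh; S -> h; M -> j; M -> jY; Y -> jj.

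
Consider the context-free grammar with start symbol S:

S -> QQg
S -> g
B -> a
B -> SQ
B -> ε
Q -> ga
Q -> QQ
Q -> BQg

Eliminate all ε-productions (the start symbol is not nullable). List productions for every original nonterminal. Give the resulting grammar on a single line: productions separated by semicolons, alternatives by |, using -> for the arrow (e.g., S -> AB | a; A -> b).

S -> g | QQg; B -> a | SQ; Q -> QQ | Qg | ga | BQg

Nullable set: {B}.
Drop B -> ε.
Q -> BQg: B nullable, giving BQg | Qg.
Unchanged (no nullable symbols): S -> QQg; S -> g; B -> SQ; B -> a; Q -> QQ; Q -> ga.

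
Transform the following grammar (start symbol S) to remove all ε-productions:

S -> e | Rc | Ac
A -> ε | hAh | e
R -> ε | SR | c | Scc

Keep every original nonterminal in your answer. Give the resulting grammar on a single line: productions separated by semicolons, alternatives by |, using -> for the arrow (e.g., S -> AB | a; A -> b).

S -> c | e | Ac | Rc; A -> e | hh | hAh; R -> S | c | SR | Scc

Nullable set: {A, R}.
S -> Ac: A nullable, giving Ac | c.
S -> Rc: R nullable, giving Rc | c.
Drop A -> ε.
A -> hAh: A nullable, giving hAh | hh.
Drop R -> ε.
R -> SR: R nullable, giving S | SR.
Unchanged (no nullable symbols): S -> e; A -> e; R -> Scc; R -> c.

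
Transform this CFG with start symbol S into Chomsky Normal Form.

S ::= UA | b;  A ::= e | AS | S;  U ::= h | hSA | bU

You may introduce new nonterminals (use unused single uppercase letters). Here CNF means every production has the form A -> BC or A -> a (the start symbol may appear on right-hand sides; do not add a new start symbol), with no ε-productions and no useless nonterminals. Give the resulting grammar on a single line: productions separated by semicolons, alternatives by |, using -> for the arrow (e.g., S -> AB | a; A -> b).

No ε-productions.
After unit-elimination: S -> b | UA; A -> b | e | AS | UA; U -> h | bU | hSA.
TERM: introduce B -> b, C -> h and substitute in every rule of length ≥2.
BIN: U -> CSA becomes U -> CD, D -> SA.

S -> b | UA; A -> b | e | AS | UA; B -> b; C -> h; D -> SA; U -> h | BU | CD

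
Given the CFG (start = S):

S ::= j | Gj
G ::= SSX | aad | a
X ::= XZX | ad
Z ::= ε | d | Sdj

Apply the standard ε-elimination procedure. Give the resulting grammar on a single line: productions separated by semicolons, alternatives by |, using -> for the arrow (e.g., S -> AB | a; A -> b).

S -> j | Gj; G -> a | SSX | aad; X -> XX | ad | XZX; Z -> d | Sdj

Nullable set: {Z}.
X -> XZX: Z nullable, giving XX | XZX.
Drop Z -> ε.
Unchanged (no nullable symbols): S -> Gj; S -> j; G -> SSX; G -> a; G -> aad; X -> ad; Z -> Sdj; Z -> d.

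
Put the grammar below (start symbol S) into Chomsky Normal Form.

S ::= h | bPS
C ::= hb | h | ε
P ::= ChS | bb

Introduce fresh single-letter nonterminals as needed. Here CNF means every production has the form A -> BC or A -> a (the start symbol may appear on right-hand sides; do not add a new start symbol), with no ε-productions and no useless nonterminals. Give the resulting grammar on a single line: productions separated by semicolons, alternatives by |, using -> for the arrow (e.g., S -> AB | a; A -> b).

S -> h | BE; A -> h; B -> b; C -> h | AB; D -> AS; E -> PS; P -> AS | BB | CD

Nullable: {C}; after ε-elimination: S -> h | bPS; C -> h | hb; P -> bb | hS | ChS.
No unit productions to eliminate.
TERM: introduce B -> b, A -> h and substitute in every rule of length ≥2.
BIN: P -> CAS becomes P -> CD, D -> AS; S -> BPS becomes S -> BE, E -> PS.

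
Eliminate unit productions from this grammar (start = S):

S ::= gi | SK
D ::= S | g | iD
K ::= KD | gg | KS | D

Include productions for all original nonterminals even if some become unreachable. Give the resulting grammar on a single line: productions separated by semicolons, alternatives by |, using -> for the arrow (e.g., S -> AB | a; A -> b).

Unit productions: D->S, K->D.
Unit pairs (A ⇒* B via units): (D,S), (K,D), (K,S).
S: inherits non-unit rules of {S} → SK | gi.
D: inherits non-unit rules of {D, S} → SK | g | gi | iD.
K: inherits non-unit rules of {D, K, S} → KD | KS | SK | g | gg | gi | iD.

S -> SK | gi; D -> g | SK | gi | iD; K -> g | KD | KS | SK | gg | gi | iD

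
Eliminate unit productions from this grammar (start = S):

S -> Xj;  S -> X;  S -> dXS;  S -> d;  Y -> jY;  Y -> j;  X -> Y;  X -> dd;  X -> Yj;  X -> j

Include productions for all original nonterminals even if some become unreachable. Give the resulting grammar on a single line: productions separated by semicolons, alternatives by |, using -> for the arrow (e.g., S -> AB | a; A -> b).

Unit productions: S->X, X->Y.
Unit pairs (A ⇒* B via units): (S,X), (S,Y), (X,Y).
S: inherits non-unit rules of {S, X, Y} → Xj | Yj | d | dXS | dd | j | jY.
X: inherits non-unit rules of {X, Y} → Yj | dd | j | jY.
Y: inherits non-unit rules of {Y} → j | jY.

S -> d | j | Xj | Yj | dd | jY | dXS; X -> j | Yj | dd | jY; Y -> j | jY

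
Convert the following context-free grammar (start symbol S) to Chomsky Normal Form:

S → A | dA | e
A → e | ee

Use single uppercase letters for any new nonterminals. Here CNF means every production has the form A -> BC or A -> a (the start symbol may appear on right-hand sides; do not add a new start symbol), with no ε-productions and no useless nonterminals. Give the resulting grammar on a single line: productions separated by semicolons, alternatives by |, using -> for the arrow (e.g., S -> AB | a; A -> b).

S -> e | BB | CA; A -> e | BB; B -> e; C -> d

No ε-productions.
After unit-elimination: S -> e | dA | ee; A -> e | ee.
TERM: introduce C -> d, B -> e and substitute in every rule of length ≥2.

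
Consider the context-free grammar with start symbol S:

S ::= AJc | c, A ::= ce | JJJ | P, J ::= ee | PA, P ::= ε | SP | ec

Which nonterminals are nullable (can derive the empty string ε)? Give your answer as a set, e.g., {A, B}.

Directly nullable (have an ε-rule): {P}.
A is nullable via A -> P (every symbol on the right is already known nullable).
J is nullable via J -> PA (every symbol on the right is already known nullable).
Not nullable: S — each has a terminal in every rule's right-hand side or depends on a non-nullable symbol.

{A, J, P}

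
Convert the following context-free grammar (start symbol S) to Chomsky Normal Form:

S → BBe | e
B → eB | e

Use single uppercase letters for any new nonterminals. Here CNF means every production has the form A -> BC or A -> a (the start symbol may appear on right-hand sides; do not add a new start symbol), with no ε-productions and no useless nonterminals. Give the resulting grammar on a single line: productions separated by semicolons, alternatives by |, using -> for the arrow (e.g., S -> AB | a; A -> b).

No ε-productions.
No unit productions to eliminate.
TERM: introduce A -> e and substitute in every rule of length ≥2.
BIN: S -> BBA becomes S -> BC, C -> BA.

S -> e | BC; A -> e; B -> e | AB; C -> BA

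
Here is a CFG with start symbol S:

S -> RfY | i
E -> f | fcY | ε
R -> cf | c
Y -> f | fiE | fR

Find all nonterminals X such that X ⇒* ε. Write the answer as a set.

{E}

Directly nullable (have an ε-rule): {E}.
Not nullable: R, S, Y — each has a terminal in every rule's right-hand side or depends on a non-nullable symbol.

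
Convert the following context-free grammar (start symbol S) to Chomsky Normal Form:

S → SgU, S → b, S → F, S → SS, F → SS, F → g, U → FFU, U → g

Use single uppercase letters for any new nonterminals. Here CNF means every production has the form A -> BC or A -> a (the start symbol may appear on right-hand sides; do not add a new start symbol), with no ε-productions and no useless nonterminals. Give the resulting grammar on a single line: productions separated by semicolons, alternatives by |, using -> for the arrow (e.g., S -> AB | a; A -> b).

S -> b | g | SB | SS; A -> g; B -> AU; C -> FU; F -> g | SS; U -> g | FC

No ε-productions.
After unit-elimination: S -> b | g | SS | SgU; F -> g | SS; U -> g | FFU.
TERM: introduce A -> g and substitute in every rule of length ≥2.
BIN: S -> SAU becomes S -> SB, B -> AU; U -> FFU becomes U -> FC, C -> FU.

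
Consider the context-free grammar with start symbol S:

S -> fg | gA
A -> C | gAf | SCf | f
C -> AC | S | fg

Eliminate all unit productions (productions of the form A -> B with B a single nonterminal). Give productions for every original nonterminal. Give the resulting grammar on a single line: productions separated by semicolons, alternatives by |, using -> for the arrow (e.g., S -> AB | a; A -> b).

S -> fg | gA; A -> f | AC | fg | gA | SCf | gAf; C -> AC | fg | gA

Unit productions: A->C, C->S.
Unit pairs (A ⇒* B via units): (A,C), (A,S), (C,S).
S: inherits non-unit rules of {S} → fg | gA.
A: inherits non-unit rules of {A, C, S} → AC | SCf | f | fg | gA | gAf.
C: inherits non-unit rules of {C, S} → AC | fg | gA.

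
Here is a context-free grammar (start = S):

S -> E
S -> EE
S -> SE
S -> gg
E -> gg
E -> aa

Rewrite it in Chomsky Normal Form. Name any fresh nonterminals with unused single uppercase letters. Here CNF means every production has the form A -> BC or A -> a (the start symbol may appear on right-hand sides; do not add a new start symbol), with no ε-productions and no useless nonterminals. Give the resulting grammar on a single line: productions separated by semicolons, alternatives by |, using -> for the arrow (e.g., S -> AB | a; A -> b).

S -> AA | BB | EE | SE; A -> a; B -> g; E -> AA | BB

No ε-productions.
After unit-elimination: S -> EE | SE | aa | gg; E -> aa | gg.
TERM: introduce A -> a, B -> g and substitute in every rule of length ≥2.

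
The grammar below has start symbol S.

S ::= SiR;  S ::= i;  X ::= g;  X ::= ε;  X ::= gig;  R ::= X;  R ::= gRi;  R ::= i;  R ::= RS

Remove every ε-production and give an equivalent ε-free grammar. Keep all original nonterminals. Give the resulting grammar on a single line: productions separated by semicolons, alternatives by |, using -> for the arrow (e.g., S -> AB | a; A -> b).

Nullable set: {R, X}.
S -> SiR: R nullable, giving Si | SiR.
R -> RS: R nullable, giving RS | S.
R -> X: X nullable, giving X.
R -> gRi: R nullable, giving gRi | gi.
Drop X -> ε.
Unchanged (no nullable symbols): S -> i; R -> i; X -> g; X -> gig.

S -> i | Si | SiR; R -> S | X | i | RS | gi | gRi; X -> g | gig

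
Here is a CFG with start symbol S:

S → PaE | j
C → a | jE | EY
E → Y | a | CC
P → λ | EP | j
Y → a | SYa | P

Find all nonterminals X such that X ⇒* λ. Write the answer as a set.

Directly nullable (have an ε-rule): {P}.
Y is nullable via Y -> P (every symbol on the right is already known nullable).
E is nullable via E -> Y (every symbol on the right is already known nullable).
C is nullable via C -> EY (every symbol on the right is already known nullable).
Not nullable: S — each has a terminal in every rule's right-hand side or depends on a non-nullable symbol.

{C, E, P, Y}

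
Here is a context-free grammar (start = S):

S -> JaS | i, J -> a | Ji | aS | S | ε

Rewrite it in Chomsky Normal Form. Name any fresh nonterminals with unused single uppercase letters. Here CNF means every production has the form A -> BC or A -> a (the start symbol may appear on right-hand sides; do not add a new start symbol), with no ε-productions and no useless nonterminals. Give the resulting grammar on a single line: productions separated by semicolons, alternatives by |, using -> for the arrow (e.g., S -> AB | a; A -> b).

S -> i | AS | JD; A -> a; B -> i; C -> AS; D -> AS; J -> a | i | AS | JB | JC

Nullable: {J}; after ε-elimination: S -> i | aS | JaS; J -> S | a | i | Ji | aS.
After unit-elimination: S -> i | aS | JaS; J -> a | i | Ji | aS | JaS.
TERM: introduce A -> a, B -> i and substitute in every rule of length ≥2.
BIN: J -> JAS becomes J -> JC, C -> AS; S -> JAS becomes S -> JD, D -> AS.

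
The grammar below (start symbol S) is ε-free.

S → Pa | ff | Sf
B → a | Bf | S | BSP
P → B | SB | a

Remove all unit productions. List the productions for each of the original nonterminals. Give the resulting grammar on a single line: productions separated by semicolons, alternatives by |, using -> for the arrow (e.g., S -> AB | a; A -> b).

Unit productions: B->S, P->B.
Unit pairs (A ⇒* B via units): (B,S), (P,B), (P,S).
S: inherits non-unit rules of {S} → Pa | Sf | ff.
B: inherits non-unit rules of {B, S} → BSP | Bf | Pa | Sf | a | ff.
P: inherits non-unit rules of {B, P, S} → BSP | Bf | Pa | SB | Sf | a | ff.

S -> Pa | Sf | ff; B -> a | Bf | Pa | Sf | ff | BSP; P -> a | Bf | Pa | SB | Sf | ff | BSP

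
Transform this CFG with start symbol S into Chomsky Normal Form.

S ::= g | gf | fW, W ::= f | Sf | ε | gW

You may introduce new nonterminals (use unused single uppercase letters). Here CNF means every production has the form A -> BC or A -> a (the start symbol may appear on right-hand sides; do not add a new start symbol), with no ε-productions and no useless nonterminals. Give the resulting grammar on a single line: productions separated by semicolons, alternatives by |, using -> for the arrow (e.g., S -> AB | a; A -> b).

Nullable: {W}; after ε-elimination: S -> f | g | fW | gf; W -> f | g | Sf | gW.
No unit productions to eliminate.
TERM: introduce A -> f, B -> g and substitute in every rule of length ≥2.

S -> f | g | AW | BA; A -> f; B -> g; W -> f | g | BW | SA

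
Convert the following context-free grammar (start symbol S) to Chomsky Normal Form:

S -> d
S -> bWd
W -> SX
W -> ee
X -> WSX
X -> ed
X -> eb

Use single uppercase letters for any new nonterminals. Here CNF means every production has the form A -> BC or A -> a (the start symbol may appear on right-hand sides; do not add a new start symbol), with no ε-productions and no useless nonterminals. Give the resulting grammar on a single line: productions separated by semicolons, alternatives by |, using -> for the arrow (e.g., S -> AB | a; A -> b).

S -> d | AD; A -> b; B -> d; C -> e; D -> WB; E -> SX; W -> CC | SX; X -> CA | CB | WE

No ε-productions.
No unit productions to eliminate.
TERM: introduce A -> b, B -> d, C -> e and substitute in every rule of length ≥2.
BIN: S -> AWB becomes S -> AD, D -> WB; X -> WSX becomes X -> WE, E -> SX.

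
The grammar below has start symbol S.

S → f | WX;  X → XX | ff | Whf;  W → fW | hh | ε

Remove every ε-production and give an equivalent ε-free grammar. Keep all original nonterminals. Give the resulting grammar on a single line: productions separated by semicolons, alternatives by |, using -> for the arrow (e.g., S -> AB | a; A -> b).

Nullable set: {W}.
S -> WX: W nullable, giving WX | X.
Drop W -> ε.
W -> fW: W nullable, giving f | fW.
X -> Whf: W nullable, giving Whf | hf.
Unchanged (no nullable symbols): S -> f; W -> hh; X -> XX; X -> ff.

S -> X | f | WX; W -> f | fW | hh; X -> XX | ff | hf | Whf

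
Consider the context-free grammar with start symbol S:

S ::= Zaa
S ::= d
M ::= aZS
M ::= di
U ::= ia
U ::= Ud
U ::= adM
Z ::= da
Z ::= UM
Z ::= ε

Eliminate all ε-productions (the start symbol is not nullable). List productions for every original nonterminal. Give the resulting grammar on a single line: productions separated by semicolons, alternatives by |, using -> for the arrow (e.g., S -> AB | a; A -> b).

Nullable set: {Z}.
S -> Zaa: Z nullable, giving Zaa | aa.
M -> aZS: Z nullable, giving aS | aZS.
Drop Z -> ε.
Unchanged (no nullable symbols): S -> d; M -> di; U -> Ud; U -> adM; U -> ia; Z -> UM; Z -> da.

S -> d | aa | Zaa; M -> aS | di | aZS; U -> Ud | ia | adM; Z -> UM | da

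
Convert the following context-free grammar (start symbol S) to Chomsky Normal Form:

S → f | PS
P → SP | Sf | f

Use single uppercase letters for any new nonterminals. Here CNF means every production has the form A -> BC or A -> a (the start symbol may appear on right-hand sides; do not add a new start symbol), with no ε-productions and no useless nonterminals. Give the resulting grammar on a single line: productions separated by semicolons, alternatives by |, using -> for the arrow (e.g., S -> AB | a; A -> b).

S -> f | PS; A -> f; P -> f | SA | SP

No ε-productions.
No unit productions to eliminate.
TERM: introduce A -> f and substitute in every rule of length ≥2.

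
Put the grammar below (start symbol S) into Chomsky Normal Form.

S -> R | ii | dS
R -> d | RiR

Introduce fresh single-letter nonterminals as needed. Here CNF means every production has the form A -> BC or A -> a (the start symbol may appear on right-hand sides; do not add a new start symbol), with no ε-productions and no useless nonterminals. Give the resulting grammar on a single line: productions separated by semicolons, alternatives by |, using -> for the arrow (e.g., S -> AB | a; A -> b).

S -> d | AA | BS | RD; A -> i; B -> d; C -> AR; D -> AR; R -> d | RC

No ε-productions.
After unit-elimination: S -> d | dS | ii | RiR; R -> d | RiR.
TERM: introduce B -> d, A -> i and substitute in every rule of length ≥2.
BIN: R -> RAR becomes R -> RC, C -> AR; S -> RAR becomes S -> RD, D -> AR.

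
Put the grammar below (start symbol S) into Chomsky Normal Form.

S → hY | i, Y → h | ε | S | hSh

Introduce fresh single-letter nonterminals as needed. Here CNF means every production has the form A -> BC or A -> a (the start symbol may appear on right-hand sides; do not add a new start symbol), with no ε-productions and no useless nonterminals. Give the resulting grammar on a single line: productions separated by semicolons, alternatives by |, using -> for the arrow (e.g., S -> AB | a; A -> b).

Nullable: {Y}; after ε-elimination: S -> h | i | hY; Y -> S | h | hSh.
After unit-elimination: S -> h | i | hY; Y -> h | i | hY | hSh.
TERM: introduce A -> h and substitute in every rule of length ≥2.
BIN: Y -> ASA becomes Y -> AB, B -> SA.

S -> h | i | AY; A -> h; B -> SA; Y -> h | i | AB | AY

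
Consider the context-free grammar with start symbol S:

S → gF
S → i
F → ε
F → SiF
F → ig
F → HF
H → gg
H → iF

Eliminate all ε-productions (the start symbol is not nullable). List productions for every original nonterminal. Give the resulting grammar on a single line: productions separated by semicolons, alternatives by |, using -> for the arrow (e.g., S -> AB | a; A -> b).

S -> g | i | gF; F -> H | HF | Si | ig | SiF; H -> i | gg | iF

Nullable set: {F}.
S -> gF: F nullable, giving g | gF.
Drop F -> ε.
F -> HF: F nullable, giving H | HF.
F -> SiF: F nullable, giving Si | SiF.
H -> iF: F nullable, giving i | iF.
Unchanged (no nullable symbols): S -> i; F -> ig; H -> gg.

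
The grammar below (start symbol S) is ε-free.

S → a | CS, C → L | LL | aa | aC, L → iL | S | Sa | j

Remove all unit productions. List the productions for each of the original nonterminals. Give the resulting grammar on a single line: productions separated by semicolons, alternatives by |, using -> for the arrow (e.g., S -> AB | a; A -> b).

S -> a | CS; C -> a | j | CS | LL | Sa | aC | aa | iL; L -> a | j | CS | Sa | iL

Unit productions: C->L, L->S.
Unit pairs (A ⇒* B via units): (C,L), (C,S), (L,S).
S: inherits non-unit rules of {S} → CS | a.
C: inherits non-unit rules of {C, L, S} → CS | LL | Sa | a | aC | aa | iL | j.
L: inherits non-unit rules of {L, S} → CS | Sa | a | iL | j.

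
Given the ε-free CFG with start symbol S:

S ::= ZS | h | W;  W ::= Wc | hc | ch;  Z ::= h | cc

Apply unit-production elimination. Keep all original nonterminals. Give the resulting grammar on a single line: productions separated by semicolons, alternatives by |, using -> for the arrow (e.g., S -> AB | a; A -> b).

Unit productions: S->W.
Unit pairs (A ⇒* B via units): (S,W).
S: inherits non-unit rules of {S, W} → Wc | ZS | ch | h | hc.
W: inherits non-unit rules of {W} → Wc | ch | hc.
Z: inherits non-unit rules of {Z} → cc | h.

S -> h | Wc | ZS | ch | hc; W -> Wc | ch | hc; Z -> h | cc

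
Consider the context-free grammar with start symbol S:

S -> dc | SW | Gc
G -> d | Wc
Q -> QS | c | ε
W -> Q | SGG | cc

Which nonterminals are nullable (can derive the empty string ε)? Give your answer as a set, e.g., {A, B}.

{Q, W}

Directly nullable (have an ε-rule): {Q}.
W is nullable via W -> Q (every symbol on the right is already known nullable).
Not nullable: G, S — each has a terminal in every rule's right-hand side or depends on a non-nullable symbol.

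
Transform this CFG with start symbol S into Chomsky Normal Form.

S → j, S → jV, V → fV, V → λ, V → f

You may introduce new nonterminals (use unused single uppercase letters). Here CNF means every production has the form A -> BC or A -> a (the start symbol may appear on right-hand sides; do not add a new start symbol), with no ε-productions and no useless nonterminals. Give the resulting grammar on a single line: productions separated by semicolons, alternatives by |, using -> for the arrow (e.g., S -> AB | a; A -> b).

Nullable: {V}; after ε-elimination: S -> j | jV; V -> f | fV.
No unit productions to eliminate.
TERM: introduce B -> f, A -> j and substitute in every rule of length ≥2.

S -> j | AV; A -> j; B -> f; V -> f | BV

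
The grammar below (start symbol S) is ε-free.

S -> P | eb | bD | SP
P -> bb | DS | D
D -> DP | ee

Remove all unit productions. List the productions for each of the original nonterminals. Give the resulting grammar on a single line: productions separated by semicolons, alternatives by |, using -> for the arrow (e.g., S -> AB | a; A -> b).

S -> DP | DS | SP | bD | bb | eb | ee; D -> DP | ee; P -> DP | DS | bb | ee

Unit productions: P->D, S->P.
Unit pairs (A ⇒* B via units): (P,D), (S,D), (S,P).
S: inherits non-unit rules of {D, P, S} → DP | DS | SP | bD | bb | eb | ee.
D: inherits non-unit rules of {D} → DP | ee.
P: inherits non-unit rules of {D, P} → DP | DS | bb | ee.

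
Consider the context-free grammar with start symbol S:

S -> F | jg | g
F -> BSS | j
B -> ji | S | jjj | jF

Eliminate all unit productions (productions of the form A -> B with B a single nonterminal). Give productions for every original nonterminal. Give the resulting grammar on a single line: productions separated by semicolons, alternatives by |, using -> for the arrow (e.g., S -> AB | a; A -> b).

S -> g | j | jg | BSS; B -> g | j | jF | jg | ji | BSS | jjj; F -> j | BSS

Unit productions: B->S, S->F.
Unit pairs (A ⇒* B via units): (B,F), (B,S), (S,F).
S: inherits non-unit rules of {F, S} → BSS | g | j | jg.
B: inherits non-unit rules of {B, F, S} → BSS | g | j | jF | jg | ji | jjj.
F: inherits non-unit rules of {F} → BSS | j.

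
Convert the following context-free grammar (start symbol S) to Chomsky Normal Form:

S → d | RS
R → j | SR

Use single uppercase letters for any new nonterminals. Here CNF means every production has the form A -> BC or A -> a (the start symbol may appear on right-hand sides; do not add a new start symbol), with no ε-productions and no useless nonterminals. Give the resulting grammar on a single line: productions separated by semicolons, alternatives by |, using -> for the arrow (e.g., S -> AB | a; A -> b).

No ε-productions.
No unit productions to eliminate.

S -> d | RS; R -> j | SR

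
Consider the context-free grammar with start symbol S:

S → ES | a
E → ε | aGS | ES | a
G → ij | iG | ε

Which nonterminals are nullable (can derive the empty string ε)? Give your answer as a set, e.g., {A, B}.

Directly nullable (have an ε-rule): {E, G}.
Not nullable: S — each has a terminal in every rule's right-hand side or depends on a non-nullable symbol.

{E, G}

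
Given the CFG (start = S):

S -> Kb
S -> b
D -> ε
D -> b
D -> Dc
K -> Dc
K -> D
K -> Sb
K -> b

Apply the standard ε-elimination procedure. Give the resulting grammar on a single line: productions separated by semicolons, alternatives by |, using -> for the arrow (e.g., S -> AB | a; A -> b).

Nullable set: {D, K}.
S -> Kb: K nullable, giving Kb | b.
Drop D -> ε.
D -> Dc: D nullable, giving Dc | c.
K -> D: D nullable, giving D.
K -> Dc: D nullable, giving Dc | c.
Unchanged (no nullable symbols): S -> b; D -> b; K -> Sb; K -> b.

S -> b | Kb; D -> b | c | Dc; K -> D | b | c | Dc | Sb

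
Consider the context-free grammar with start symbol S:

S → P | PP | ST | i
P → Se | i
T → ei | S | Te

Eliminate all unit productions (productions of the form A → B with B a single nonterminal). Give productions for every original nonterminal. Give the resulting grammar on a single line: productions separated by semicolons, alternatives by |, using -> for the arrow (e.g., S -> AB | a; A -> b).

Unit productions: S->P, T->S.
Unit pairs (A ⇒* B via units): (S,P), (T,P), (T,S).
S: inherits non-unit rules of {P, S} → PP | ST | Se | i.
P: inherits non-unit rules of {P} → Se | i.
T: inherits non-unit rules of {P, S, T} → PP | ST | Se | Te | ei | i.

S -> i | PP | ST | Se; P -> i | Se; T -> i | PP | ST | Se | Te | ei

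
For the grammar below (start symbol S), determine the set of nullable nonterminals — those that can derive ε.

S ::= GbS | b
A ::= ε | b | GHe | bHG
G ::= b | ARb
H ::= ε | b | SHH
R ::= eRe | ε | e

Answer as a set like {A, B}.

Directly nullable (have an ε-rule): {A, H, R}.
Not nullable: G, S — each has a terminal in every rule's right-hand side or depends on a non-nullable symbol.

{A, H, R}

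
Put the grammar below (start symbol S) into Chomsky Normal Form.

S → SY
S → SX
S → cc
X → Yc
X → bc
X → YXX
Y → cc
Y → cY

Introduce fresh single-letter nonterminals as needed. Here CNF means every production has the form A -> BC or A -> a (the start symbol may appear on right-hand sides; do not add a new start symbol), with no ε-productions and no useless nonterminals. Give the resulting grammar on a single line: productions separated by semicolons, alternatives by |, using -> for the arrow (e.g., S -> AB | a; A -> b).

No ε-productions.
No unit productions to eliminate.
TERM: introduce B -> b, A -> c and substitute in every rule of length ≥2.
BIN: X -> YXX becomes X -> YC, C -> XX.

S -> AA | SX | SY; A -> c; B -> b; C -> XX; X -> BA | YA | YC; Y -> AA | AY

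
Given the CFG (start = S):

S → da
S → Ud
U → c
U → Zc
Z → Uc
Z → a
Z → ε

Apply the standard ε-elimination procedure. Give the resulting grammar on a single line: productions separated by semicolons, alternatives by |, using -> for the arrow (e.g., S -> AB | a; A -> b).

Nullable set: {Z}.
U -> Zc: Z nullable, giving Zc | c.
Drop Z -> ε.
Unchanged (no nullable symbols): S -> Ud; S -> da; U -> c; Z -> Uc; Z -> a.

S -> Ud | da; U -> c | Zc; Z -> a | Uc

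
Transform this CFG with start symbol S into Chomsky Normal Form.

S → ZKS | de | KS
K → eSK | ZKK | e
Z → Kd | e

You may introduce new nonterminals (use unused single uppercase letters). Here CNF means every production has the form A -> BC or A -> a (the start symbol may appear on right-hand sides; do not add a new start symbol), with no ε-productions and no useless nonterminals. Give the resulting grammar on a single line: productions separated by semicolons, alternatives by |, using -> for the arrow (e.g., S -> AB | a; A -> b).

No ε-productions.
No unit productions to eliminate.
TERM: introduce B -> d, A -> e and substitute in every rule of length ≥2.
BIN: K -> ASK becomes K -> AC, C -> SK; K -> ZKK becomes K -> ZD, D -> KK; S -> ZKS becomes S -> ZE, E -> KS.

S -> BA | KS | ZE; A -> e; B -> d; C -> SK; D -> KK; E -> KS; K -> e | AC | ZD; Z -> e | KB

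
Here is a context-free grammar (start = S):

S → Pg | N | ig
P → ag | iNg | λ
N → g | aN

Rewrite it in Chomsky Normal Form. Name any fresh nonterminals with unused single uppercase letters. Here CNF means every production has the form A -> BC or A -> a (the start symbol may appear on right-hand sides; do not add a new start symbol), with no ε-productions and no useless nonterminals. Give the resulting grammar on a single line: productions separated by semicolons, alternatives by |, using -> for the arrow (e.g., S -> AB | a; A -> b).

S -> g | AN | CB | PB; A -> a; B -> g; C -> i; D -> NB; N -> g | AN; P -> AB | CD

Nullable: {P}; after ε-elimination: S -> N | g | Pg | ig; N -> g | aN; P -> ag | iNg.
After unit-elimination: S -> g | Pg | aN | ig; N -> g | aN; P -> ag | iNg.
TERM: introduce A -> a, B -> g, C -> i and substitute in every rule of length ≥2.
BIN: P -> CNB becomes P -> CD, D -> NB.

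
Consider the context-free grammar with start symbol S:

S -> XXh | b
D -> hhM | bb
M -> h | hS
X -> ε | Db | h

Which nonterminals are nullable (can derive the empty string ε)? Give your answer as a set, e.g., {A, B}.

Directly nullable (have an ε-rule): {X}.
Not nullable: D, M, S — each has a terminal in every rule's right-hand side or depends on a non-nullable symbol.

{X}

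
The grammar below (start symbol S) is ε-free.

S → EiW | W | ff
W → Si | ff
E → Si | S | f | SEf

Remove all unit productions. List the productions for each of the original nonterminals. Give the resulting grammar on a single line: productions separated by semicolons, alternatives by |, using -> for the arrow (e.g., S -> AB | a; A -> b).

S -> Si | ff | EiW; E -> f | Si | ff | EiW | SEf; W -> Si | ff

Unit productions: E->S, S->W.
Unit pairs (A ⇒* B via units): (E,S), (E,W), (S,W).
S: inherits non-unit rules of {S, W} → EiW | Si | ff.
E: inherits non-unit rules of {E, S, W} → EiW | SEf | Si | f | ff.
W: inherits non-unit rules of {W} → Si | ff.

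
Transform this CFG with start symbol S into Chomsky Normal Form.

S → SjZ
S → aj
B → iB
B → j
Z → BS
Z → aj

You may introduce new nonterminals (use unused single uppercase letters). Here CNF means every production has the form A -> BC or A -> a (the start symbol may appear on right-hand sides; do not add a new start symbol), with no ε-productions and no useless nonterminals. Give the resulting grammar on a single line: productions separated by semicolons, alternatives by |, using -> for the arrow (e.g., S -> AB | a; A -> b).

S -> DC | SE; A -> i; B -> j | AB; C -> j; D -> a; E -> CZ; Z -> BS | DC

No ε-productions.
No unit productions to eliminate.
TERM: introduce D -> a, A -> i, C -> j and substitute in every rule of length ≥2.
BIN: S -> SCZ becomes S -> SE, E -> CZ.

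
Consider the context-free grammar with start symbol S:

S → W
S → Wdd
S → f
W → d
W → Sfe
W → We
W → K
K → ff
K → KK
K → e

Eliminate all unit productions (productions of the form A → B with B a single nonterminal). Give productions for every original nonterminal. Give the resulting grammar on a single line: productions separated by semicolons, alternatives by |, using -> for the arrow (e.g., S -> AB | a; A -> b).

S -> d | e | f | KK | We | ff | Sfe | Wdd; K -> e | KK | ff; W -> d | e | KK | We | ff | Sfe

Unit productions: S->W, W->K.
Unit pairs (A ⇒* B via units): (S,K), (S,W), (W,K).
S: inherits non-unit rules of {K, S, W} → KK | Sfe | Wdd | We | d | e | f | ff.
K: inherits non-unit rules of {K} → KK | e | ff.
W: inherits non-unit rules of {K, W} → KK | Sfe | We | d | e | ff.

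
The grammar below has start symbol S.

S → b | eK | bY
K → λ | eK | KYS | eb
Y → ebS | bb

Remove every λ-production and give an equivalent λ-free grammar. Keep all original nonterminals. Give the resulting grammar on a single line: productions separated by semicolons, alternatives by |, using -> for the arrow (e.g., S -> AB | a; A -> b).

Nullable set: {K}.
S -> eK: K nullable, giving e | eK.
Drop K -> λ.
K -> KYS: K nullable, giving KYS | YS.
K -> eK: K nullable, giving e | eK.
Unchanged (no nullable symbols): S -> b; S -> bY; K -> eb; Y -> bb; Y -> ebS.

S -> b | e | bY | eK; K -> e | YS | eK | eb | KYS; Y -> bb | ebS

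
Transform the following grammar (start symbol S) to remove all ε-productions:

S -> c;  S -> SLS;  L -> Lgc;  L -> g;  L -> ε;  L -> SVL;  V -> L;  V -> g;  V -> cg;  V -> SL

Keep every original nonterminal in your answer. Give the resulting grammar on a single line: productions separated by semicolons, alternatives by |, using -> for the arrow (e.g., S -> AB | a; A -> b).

Nullable set: {L, V}.
S -> SLS: L nullable, giving SLS | SS.
Drop L -> ε.
L -> Lgc: L nullable, giving Lgc | gc.
L -> SVL: V, L nullable, giving S | SL | SV | SVL.
V -> L: L nullable, giving L.
V -> SL: L nullable, giving S | SL.
Unchanged (no nullable symbols): S -> c; L -> g; V -> cg; V -> g.

S -> c | SS | SLS; L -> S | g | SL | SV | gc | Lgc | SVL; V -> L | S | g | SL | cg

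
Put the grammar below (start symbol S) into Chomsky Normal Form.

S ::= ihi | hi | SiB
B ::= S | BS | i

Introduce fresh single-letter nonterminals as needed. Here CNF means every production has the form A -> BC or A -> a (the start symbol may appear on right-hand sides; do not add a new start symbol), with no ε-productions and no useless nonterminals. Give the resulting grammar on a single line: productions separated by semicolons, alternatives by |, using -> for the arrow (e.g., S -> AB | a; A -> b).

No ε-productions.
After unit-elimination: S -> hi | SiB | ihi; B -> i | BS | hi | SiB | ihi.
TERM: introduce C -> h, A -> i and substitute in every rule of length ≥2.
BIN: B -> ACA becomes B -> AD, D -> CA; B -> SAB becomes B -> SE, E -> AB; S -> ACA becomes S -> AF, F -> CA; S -> SAB becomes S -> SG, G -> AB.

S -> AF | CA | SG; A -> i; B -> i | AD | BS | CA | SE; C -> h; D -> CA; E -> AB; F -> CA; G -> AB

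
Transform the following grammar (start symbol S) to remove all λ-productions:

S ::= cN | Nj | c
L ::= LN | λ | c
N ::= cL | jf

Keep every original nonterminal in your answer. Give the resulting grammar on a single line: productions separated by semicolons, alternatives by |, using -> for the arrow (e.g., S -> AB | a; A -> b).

Nullable set: {L}.
Drop L -> λ.
L -> LN: L nullable, giving LN | N.
N -> cL: L nullable, giving c | cL.
Unchanged (no nullable symbols): S -> Nj; S -> c; S -> cN; L -> c; N -> jf.

S -> c | Nj | cN; L -> N | c | LN; N -> c | cL | jf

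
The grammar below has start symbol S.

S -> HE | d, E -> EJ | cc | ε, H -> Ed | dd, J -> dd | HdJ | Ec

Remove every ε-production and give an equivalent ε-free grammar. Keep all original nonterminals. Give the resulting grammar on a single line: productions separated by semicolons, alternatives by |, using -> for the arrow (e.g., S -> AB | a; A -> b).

Nullable set: {E}.
S -> HE: E nullable, giving H | HE.
Drop E -> ε.
E -> EJ: E nullable, giving EJ | J.
H -> Ed: E nullable, giving Ed | d.
J -> Ec: E nullable, giving Ec | c.
Unchanged (no nullable symbols): S -> d; E -> cc; H -> dd; J -> HdJ; J -> dd.

S -> H | d | HE; E -> J | EJ | cc; H -> d | Ed | dd; J -> c | Ec | dd | HdJ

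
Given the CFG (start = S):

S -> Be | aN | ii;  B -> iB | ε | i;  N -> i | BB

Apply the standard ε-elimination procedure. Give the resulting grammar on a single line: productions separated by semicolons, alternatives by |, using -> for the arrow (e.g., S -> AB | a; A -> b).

S -> a | e | Be | aN | ii; B -> i | iB; N -> B | i | BB

Nullable set: {B, N}.
S -> Be: B nullable, giving Be | e.
S -> aN: N nullable, giving a | aN.
Drop B -> ε.
B -> iB: B nullable, giving i | iB.
N -> BB: B, B nullable, giving B | BB.
Unchanged (no nullable symbols): S -> ii; B -> i; N -> i.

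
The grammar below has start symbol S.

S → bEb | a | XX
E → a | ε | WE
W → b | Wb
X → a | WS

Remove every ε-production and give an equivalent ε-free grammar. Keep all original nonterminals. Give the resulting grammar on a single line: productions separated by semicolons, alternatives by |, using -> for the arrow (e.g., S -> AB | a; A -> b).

Nullable set: {E}.
S -> bEb: E nullable, giving bEb | bb.
Drop E -> ε.
E -> WE: E nullable, giving W | WE.
Unchanged (no nullable symbols): S -> XX; S -> a; E -> a; W -> Wb; W -> b; X -> WS; X -> a.

S -> a | XX | bb | bEb; E -> W | a | WE; W -> b | Wb; X -> a | WS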